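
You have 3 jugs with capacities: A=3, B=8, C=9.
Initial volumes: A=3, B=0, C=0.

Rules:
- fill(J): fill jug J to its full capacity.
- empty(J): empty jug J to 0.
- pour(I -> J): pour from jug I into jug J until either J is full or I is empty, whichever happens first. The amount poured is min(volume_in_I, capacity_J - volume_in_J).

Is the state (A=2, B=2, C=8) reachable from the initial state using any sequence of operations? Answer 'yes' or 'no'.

Answer: no

Derivation:
BFS explored all 248 reachable states.
Reachable set includes: (0,0,0), (0,0,1), (0,0,2), (0,0,3), (0,0,4), (0,0,5), (0,0,6), (0,0,7), (0,0,8), (0,0,9), (0,1,0), (0,1,1) ...
Target (A=2, B=2, C=8) not in reachable set → no.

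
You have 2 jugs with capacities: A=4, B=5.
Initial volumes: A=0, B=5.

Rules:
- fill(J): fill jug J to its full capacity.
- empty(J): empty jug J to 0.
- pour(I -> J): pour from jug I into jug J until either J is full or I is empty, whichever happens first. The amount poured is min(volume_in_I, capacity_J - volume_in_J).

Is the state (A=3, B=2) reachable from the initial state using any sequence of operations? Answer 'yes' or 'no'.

Answer: no

Derivation:
BFS explored all 18 reachable states.
Reachable set includes: (0,0), (0,1), (0,2), (0,3), (0,4), (0,5), (1,0), (1,5), (2,0), (2,5), (3,0), (3,5) ...
Target (A=3, B=2) not in reachable set → no.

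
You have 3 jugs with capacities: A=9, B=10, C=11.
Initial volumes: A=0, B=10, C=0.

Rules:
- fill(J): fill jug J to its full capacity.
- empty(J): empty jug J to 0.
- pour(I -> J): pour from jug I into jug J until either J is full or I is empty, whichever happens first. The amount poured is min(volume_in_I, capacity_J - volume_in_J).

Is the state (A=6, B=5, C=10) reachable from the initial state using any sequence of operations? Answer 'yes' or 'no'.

BFS explored all 600 reachable states.
Reachable set includes: (0,0,0), (0,0,1), (0,0,2), (0,0,3), (0,0,4), (0,0,5), (0,0,6), (0,0,7), (0,0,8), (0,0,9), (0,0,10), (0,0,11) ...
Target (A=6, B=5, C=10) not in reachable set → no.

Answer: no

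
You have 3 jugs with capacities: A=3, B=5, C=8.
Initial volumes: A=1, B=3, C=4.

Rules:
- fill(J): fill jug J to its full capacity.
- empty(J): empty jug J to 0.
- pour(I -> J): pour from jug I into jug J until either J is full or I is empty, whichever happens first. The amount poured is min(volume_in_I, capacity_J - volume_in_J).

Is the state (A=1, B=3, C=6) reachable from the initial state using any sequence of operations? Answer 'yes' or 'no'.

Answer: no

Derivation:
BFS explored all 161 reachable states.
Reachable set includes: (0,0,0), (0,0,1), (0,0,2), (0,0,3), (0,0,4), (0,0,5), (0,0,6), (0,0,7), (0,0,8), (0,1,0), (0,1,1), (0,1,2) ...
Target (A=1, B=3, C=6) not in reachable set → no.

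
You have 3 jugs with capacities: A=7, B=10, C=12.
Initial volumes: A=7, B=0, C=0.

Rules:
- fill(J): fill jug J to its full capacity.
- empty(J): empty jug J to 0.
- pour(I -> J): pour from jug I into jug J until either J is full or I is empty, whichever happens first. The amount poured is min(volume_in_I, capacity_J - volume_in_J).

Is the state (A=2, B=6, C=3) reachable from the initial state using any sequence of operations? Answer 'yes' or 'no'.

BFS explored all 550 reachable states.
Reachable set includes: (0,0,0), (0,0,1), (0,0,2), (0,0,3), (0,0,4), (0,0,5), (0,0,6), (0,0,7), (0,0,8), (0,0,9), (0,0,10), (0,0,11) ...
Target (A=2, B=6, C=3) not in reachable set → no.

Answer: no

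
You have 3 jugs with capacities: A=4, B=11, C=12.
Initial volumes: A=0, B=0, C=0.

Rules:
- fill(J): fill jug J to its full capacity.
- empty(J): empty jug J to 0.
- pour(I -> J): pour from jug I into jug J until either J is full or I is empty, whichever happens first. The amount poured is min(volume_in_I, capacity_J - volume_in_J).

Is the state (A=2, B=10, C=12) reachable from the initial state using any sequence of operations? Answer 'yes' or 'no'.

Answer: yes

Derivation:
BFS from (A=0, B=0, C=0):
  1. fill(C) -> (A=0 B=0 C=12)
  2. pour(C -> B) -> (A=0 B=11 C=1)
  3. empty(B) -> (A=0 B=0 C=1)
  4. pour(C -> A) -> (A=1 B=0 C=0)
  5. fill(C) -> (A=1 B=0 C=12)
  6. pour(C -> B) -> (A=1 B=11 C=1)
  7. pour(C -> A) -> (A=2 B=11 C=0)
  8. pour(B -> C) -> (A=2 B=0 C=11)
  9. fill(B) -> (A=2 B=11 C=11)
  10. pour(B -> C) -> (A=2 B=10 C=12)
Target reached → yes.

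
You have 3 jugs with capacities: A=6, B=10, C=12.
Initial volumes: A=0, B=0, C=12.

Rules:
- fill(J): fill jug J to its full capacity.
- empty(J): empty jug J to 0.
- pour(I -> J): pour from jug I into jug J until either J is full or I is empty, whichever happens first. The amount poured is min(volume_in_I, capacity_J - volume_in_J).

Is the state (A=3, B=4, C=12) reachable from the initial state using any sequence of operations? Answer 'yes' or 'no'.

Answer: no

Derivation:
BFS explored all 128 reachable states.
Reachable set includes: (0,0,0), (0,0,2), (0,0,4), (0,0,6), (0,0,8), (0,0,10), (0,0,12), (0,2,0), (0,2,2), (0,2,4), (0,2,6), (0,2,8) ...
Target (A=3, B=4, C=12) not in reachable set → no.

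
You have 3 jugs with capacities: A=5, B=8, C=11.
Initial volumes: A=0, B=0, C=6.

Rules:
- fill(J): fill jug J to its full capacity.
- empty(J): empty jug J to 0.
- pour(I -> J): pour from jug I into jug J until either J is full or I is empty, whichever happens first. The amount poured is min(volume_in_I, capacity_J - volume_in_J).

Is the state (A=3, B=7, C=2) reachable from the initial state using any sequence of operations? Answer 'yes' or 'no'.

Answer: no

Derivation:
BFS explored all 368 reachable states.
Reachable set includes: (0,0,0), (0,0,1), (0,0,2), (0,0,3), (0,0,4), (0,0,5), (0,0,6), (0,0,7), (0,0,8), (0,0,9), (0,0,10), (0,0,11) ...
Target (A=3, B=7, C=2) not in reachable set → no.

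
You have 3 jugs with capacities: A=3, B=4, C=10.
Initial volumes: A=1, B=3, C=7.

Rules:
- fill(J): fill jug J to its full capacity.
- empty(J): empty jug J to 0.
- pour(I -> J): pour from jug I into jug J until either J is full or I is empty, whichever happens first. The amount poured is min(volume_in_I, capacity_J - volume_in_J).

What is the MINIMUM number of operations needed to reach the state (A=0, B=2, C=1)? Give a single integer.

BFS from (A=1, B=3, C=7). One shortest path:
  1. fill(A) -> (A=3 B=3 C=7)
  2. pour(A -> B) -> (A=2 B=4 C=7)
  3. pour(B -> C) -> (A=2 B=1 C=10)
  4. empty(C) -> (A=2 B=1 C=0)
  5. pour(B -> C) -> (A=2 B=0 C=1)
  6. pour(A -> B) -> (A=0 B=2 C=1)
Reached target in 6 moves.

Answer: 6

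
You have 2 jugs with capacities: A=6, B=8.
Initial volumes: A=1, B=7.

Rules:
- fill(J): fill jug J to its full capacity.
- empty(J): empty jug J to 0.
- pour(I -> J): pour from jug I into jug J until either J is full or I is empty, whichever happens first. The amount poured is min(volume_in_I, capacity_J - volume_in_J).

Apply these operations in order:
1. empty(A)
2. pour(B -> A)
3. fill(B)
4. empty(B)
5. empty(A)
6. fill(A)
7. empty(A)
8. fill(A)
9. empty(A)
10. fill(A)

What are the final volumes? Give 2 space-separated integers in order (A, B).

Step 1: empty(A) -> (A=0 B=7)
Step 2: pour(B -> A) -> (A=6 B=1)
Step 3: fill(B) -> (A=6 B=8)
Step 4: empty(B) -> (A=6 B=0)
Step 5: empty(A) -> (A=0 B=0)
Step 6: fill(A) -> (A=6 B=0)
Step 7: empty(A) -> (A=0 B=0)
Step 8: fill(A) -> (A=6 B=0)
Step 9: empty(A) -> (A=0 B=0)
Step 10: fill(A) -> (A=6 B=0)

Answer: 6 0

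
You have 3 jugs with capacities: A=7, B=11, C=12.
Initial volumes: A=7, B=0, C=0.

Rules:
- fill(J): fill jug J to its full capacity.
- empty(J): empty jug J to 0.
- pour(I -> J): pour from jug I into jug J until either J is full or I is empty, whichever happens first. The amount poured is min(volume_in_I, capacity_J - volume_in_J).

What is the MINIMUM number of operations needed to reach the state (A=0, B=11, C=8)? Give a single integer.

Answer: 3

Derivation:
BFS from (A=7, B=0, C=0). One shortest path:
  1. fill(C) -> (A=7 B=0 C=12)
  2. pour(A -> B) -> (A=0 B=7 C=12)
  3. pour(C -> B) -> (A=0 B=11 C=8)
Reached target in 3 moves.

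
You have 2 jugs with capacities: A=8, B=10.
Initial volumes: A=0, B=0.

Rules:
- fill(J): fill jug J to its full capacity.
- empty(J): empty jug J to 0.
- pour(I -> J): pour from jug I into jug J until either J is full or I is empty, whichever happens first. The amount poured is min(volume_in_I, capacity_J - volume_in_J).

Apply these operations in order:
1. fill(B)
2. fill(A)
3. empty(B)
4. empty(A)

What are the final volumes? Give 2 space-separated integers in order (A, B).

Step 1: fill(B) -> (A=0 B=10)
Step 2: fill(A) -> (A=8 B=10)
Step 3: empty(B) -> (A=8 B=0)
Step 4: empty(A) -> (A=0 B=0)

Answer: 0 0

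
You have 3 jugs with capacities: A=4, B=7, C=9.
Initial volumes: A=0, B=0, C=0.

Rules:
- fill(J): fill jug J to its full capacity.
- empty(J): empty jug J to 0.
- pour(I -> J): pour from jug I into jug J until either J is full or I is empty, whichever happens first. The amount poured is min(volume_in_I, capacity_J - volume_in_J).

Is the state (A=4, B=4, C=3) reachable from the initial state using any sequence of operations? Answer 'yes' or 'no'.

Answer: yes

Derivation:
BFS from (A=0, B=0, C=0):
  1. fill(A) -> (A=4 B=0 C=0)
  2. fill(B) -> (A=4 B=7 C=0)
  3. pour(B -> C) -> (A=4 B=0 C=7)
  4. pour(A -> B) -> (A=0 B=4 C=7)
  5. pour(C -> A) -> (A=4 B=4 C=3)
Target reached → yes.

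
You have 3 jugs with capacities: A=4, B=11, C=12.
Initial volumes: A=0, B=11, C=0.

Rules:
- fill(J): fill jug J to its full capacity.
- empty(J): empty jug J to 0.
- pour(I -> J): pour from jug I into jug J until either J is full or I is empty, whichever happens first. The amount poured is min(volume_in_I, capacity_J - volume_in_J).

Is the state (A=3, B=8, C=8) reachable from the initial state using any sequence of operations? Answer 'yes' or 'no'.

BFS explored all 450 reachable states.
Reachable set includes: (0,0,0), (0,0,1), (0,0,2), (0,0,3), (0,0,4), (0,0,5), (0,0,6), (0,0,7), (0,0,8), (0,0,9), (0,0,10), (0,0,11) ...
Target (A=3, B=8, C=8) not in reachable set → no.

Answer: no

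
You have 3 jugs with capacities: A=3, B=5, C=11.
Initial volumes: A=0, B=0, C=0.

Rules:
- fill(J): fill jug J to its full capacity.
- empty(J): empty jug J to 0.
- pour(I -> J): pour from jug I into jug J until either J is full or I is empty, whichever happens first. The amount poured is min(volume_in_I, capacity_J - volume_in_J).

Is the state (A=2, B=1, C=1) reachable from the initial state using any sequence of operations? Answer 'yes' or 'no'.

Answer: no

Derivation:
BFS explored all 208 reachable states.
Reachable set includes: (0,0,0), (0,0,1), (0,0,2), (0,0,3), (0,0,4), (0,0,5), (0,0,6), (0,0,7), (0,0,8), (0,0,9), (0,0,10), (0,0,11) ...
Target (A=2, B=1, C=1) not in reachable set → no.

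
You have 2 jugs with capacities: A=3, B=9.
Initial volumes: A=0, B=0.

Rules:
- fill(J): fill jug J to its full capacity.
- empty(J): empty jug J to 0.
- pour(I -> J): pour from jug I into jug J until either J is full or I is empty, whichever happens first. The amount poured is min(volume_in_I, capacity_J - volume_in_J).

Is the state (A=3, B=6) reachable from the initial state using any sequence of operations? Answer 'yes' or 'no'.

BFS from (A=0, B=0):
  1. fill(B) -> (A=0 B=9)
  2. pour(B -> A) -> (A=3 B=6)
Target reached → yes.

Answer: yes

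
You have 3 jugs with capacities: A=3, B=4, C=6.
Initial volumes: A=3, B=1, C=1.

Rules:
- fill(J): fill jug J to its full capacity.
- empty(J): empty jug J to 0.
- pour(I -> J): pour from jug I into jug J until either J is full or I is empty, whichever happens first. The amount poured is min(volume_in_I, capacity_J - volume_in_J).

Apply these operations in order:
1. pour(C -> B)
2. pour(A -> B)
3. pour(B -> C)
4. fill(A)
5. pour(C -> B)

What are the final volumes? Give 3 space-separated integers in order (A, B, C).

Answer: 3 4 0

Derivation:
Step 1: pour(C -> B) -> (A=3 B=2 C=0)
Step 2: pour(A -> B) -> (A=1 B=4 C=0)
Step 3: pour(B -> C) -> (A=1 B=0 C=4)
Step 4: fill(A) -> (A=3 B=0 C=4)
Step 5: pour(C -> B) -> (A=3 B=4 C=0)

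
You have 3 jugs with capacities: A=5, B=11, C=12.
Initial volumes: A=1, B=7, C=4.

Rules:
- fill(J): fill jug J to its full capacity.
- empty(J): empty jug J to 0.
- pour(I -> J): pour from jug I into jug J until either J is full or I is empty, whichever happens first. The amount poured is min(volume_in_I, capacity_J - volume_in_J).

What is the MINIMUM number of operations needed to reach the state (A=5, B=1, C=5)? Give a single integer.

BFS from (A=1, B=7, C=4). One shortest path:
  1. empty(A) -> (A=0 B=7 C=4)
  2. pour(B -> A) -> (A=5 B=2 C=4)
  3. pour(C -> B) -> (A=5 B=6 C=0)
  4. pour(A -> C) -> (A=0 B=6 C=5)
  5. pour(B -> A) -> (A=5 B=1 C=5)
Reached target in 5 moves.

Answer: 5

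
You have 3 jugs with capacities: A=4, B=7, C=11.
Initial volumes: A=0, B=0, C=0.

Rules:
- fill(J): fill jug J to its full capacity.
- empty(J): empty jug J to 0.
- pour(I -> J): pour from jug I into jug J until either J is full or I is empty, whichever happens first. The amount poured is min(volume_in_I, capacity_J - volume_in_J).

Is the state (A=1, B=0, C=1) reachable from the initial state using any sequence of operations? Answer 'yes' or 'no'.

Answer: yes

Derivation:
BFS from (A=0, B=0, C=0):
  1. fill(A) -> (A=4 B=0 C=0)
  2. pour(A -> B) -> (A=0 B=4 C=0)
  3. fill(A) -> (A=4 B=4 C=0)
  4. pour(A -> B) -> (A=1 B=7 C=0)
  5. empty(B) -> (A=1 B=0 C=0)
  6. pour(A -> C) -> (A=0 B=0 C=1)
  7. fill(A) -> (A=4 B=0 C=1)
  8. pour(A -> B) -> (A=0 B=4 C=1)
  9. fill(A) -> (A=4 B=4 C=1)
  10. pour(A -> B) -> (A=1 B=7 C=1)
  11. empty(B) -> (A=1 B=0 C=1)
Target reached → yes.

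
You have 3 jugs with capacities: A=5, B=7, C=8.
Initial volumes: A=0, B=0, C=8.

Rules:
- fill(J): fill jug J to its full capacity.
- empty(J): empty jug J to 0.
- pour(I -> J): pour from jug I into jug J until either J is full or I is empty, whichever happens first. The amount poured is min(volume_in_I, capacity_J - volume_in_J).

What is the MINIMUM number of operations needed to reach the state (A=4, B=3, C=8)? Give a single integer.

Answer: 6

Derivation:
BFS from (A=0, B=0, C=8). One shortest path:
  1. pour(C -> B) -> (A=0 B=7 C=1)
  2. pour(C -> A) -> (A=1 B=7 C=0)
  3. pour(B -> C) -> (A=1 B=0 C=7)
  4. fill(B) -> (A=1 B=7 C=7)
  5. pour(B -> A) -> (A=5 B=3 C=7)
  6. pour(A -> C) -> (A=4 B=3 C=8)
Reached target in 6 moves.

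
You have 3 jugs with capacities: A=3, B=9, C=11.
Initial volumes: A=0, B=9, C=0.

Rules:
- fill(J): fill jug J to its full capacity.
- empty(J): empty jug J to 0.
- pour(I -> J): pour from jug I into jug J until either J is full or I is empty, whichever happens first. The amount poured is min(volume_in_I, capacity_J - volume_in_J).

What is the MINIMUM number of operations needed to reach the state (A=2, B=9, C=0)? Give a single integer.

Answer: 4

Derivation:
BFS from (A=0, B=9, C=0). One shortest path:
  1. empty(B) -> (A=0 B=0 C=0)
  2. fill(C) -> (A=0 B=0 C=11)
  3. pour(C -> B) -> (A=0 B=9 C=2)
  4. pour(C -> A) -> (A=2 B=9 C=0)
Reached target in 4 moves.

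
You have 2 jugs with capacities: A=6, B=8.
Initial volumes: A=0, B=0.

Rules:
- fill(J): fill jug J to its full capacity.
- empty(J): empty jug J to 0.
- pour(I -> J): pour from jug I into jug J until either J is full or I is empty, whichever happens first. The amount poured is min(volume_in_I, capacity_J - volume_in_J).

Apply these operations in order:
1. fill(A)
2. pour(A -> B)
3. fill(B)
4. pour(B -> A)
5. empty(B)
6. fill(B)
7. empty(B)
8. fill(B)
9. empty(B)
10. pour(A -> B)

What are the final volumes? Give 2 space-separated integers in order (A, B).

Step 1: fill(A) -> (A=6 B=0)
Step 2: pour(A -> B) -> (A=0 B=6)
Step 3: fill(B) -> (A=0 B=8)
Step 4: pour(B -> A) -> (A=6 B=2)
Step 5: empty(B) -> (A=6 B=0)
Step 6: fill(B) -> (A=6 B=8)
Step 7: empty(B) -> (A=6 B=0)
Step 8: fill(B) -> (A=6 B=8)
Step 9: empty(B) -> (A=6 B=0)
Step 10: pour(A -> B) -> (A=0 B=6)

Answer: 0 6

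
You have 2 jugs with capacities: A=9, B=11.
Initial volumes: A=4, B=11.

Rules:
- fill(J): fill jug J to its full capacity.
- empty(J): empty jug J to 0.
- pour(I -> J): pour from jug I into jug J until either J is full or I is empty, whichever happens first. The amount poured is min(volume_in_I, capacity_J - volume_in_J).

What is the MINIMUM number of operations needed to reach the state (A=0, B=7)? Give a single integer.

BFS from (A=4, B=11). One shortest path:
  1. fill(A) -> (A=9 B=11)
  2. empty(B) -> (A=9 B=0)
  3. pour(A -> B) -> (A=0 B=9)
  4. fill(A) -> (A=9 B=9)
  5. pour(A -> B) -> (A=7 B=11)
  6. empty(B) -> (A=7 B=0)
  7. pour(A -> B) -> (A=0 B=7)
Reached target in 7 moves.

Answer: 7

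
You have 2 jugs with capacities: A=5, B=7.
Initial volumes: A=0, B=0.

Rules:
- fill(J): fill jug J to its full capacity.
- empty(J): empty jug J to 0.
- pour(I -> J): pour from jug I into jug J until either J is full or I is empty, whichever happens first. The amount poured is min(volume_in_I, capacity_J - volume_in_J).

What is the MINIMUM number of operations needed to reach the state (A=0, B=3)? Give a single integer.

BFS from (A=0, B=0). One shortest path:
  1. fill(A) -> (A=5 B=0)
  2. pour(A -> B) -> (A=0 B=5)
  3. fill(A) -> (A=5 B=5)
  4. pour(A -> B) -> (A=3 B=7)
  5. empty(B) -> (A=3 B=0)
  6. pour(A -> B) -> (A=0 B=3)
Reached target in 6 moves.

Answer: 6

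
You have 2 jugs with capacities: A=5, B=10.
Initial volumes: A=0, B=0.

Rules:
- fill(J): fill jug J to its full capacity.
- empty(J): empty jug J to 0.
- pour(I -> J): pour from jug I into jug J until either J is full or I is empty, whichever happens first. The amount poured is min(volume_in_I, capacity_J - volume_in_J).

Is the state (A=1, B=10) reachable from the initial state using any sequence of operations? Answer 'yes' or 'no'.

BFS explored all 6 reachable states.
Reachable set includes: (0,0), (0,5), (0,10), (5,0), (5,5), (5,10)
Target (A=1, B=10) not in reachable set → no.

Answer: no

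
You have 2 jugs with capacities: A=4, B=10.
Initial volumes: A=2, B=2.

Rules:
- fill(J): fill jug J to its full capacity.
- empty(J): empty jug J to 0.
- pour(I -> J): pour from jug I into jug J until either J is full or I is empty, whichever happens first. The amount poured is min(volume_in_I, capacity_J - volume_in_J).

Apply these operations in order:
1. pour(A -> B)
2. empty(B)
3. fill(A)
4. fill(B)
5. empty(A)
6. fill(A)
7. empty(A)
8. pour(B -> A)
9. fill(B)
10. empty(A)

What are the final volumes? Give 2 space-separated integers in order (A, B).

Answer: 0 10

Derivation:
Step 1: pour(A -> B) -> (A=0 B=4)
Step 2: empty(B) -> (A=0 B=0)
Step 3: fill(A) -> (A=4 B=0)
Step 4: fill(B) -> (A=4 B=10)
Step 5: empty(A) -> (A=0 B=10)
Step 6: fill(A) -> (A=4 B=10)
Step 7: empty(A) -> (A=0 B=10)
Step 8: pour(B -> A) -> (A=4 B=6)
Step 9: fill(B) -> (A=4 B=10)
Step 10: empty(A) -> (A=0 B=10)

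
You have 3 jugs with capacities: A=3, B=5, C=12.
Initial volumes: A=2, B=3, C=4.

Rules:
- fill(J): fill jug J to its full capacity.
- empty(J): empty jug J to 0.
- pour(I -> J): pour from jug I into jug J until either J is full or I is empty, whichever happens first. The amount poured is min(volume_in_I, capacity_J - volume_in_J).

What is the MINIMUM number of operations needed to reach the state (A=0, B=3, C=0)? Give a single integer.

Answer: 2

Derivation:
BFS from (A=2, B=3, C=4). One shortest path:
  1. empty(A) -> (A=0 B=3 C=4)
  2. empty(C) -> (A=0 B=3 C=0)
Reached target in 2 moves.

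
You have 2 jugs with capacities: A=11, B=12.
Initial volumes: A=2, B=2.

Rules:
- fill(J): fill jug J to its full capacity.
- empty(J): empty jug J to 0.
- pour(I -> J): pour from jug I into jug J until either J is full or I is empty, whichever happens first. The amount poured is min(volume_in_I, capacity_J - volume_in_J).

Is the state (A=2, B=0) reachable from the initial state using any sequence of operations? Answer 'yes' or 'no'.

BFS from (A=2, B=2):
  1. empty(B) -> (A=2 B=0)
Target reached → yes.

Answer: yes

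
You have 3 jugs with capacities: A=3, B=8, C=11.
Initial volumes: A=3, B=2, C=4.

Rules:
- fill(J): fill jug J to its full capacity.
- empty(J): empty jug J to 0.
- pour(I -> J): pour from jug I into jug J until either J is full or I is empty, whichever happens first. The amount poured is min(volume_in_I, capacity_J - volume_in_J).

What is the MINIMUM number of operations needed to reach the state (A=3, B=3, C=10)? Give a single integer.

BFS from (A=3, B=2, C=4). One shortest path:
  1. empty(A) -> (A=0 B=2 C=4)
  2. fill(C) -> (A=0 B=2 C=11)
  3. pour(B -> A) -> (A=2 B=0 C=11)
  4. pour(C -> A) -> (A=3 B=0 C=10)
  5. pour(A -> B) -> (A=0 B=3 C=10)
  6. fill(A) -> (A=3 B=3 C=10)
Reached target in 6 moves.

Answer: 6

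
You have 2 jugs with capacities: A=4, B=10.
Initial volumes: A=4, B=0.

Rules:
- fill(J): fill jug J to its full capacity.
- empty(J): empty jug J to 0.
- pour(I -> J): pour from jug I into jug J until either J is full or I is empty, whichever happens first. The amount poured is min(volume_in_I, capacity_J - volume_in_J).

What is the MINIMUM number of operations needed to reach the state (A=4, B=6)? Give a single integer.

BFS from (A=4, B=0). One shortest path:
  1. empty(A) -> (A=0 B=0)
  2. fill(B) -> (A=0 B=10)
  3. pour(B -> A) -> (A=4 B=6)
Reached target in 3 moves.

Answer: 3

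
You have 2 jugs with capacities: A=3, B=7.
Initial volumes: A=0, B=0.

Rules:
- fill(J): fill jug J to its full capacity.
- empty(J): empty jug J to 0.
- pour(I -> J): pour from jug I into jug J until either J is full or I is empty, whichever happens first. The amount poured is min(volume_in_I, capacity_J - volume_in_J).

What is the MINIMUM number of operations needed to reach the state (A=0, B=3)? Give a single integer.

Answer: 2

Derivation:
BFS from (A=0, B=0). One shortest path:
  1. fill(A) -> (A=3 B=0)
  2. pour(A -> B) -> (A=0 B=3)
Reached target in 2 moves.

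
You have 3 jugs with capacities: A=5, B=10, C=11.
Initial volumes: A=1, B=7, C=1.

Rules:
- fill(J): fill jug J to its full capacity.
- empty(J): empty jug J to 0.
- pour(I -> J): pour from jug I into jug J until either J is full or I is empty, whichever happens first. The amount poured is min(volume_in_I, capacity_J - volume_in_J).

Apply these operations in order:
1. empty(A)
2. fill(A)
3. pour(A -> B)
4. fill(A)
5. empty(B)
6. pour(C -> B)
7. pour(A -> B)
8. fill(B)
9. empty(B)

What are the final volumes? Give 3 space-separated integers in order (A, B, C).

Answer: 0 0 0

Derivation:
Step 1: empty(A) -> (A=0 B=7 C=1)
Step 2: fill(A) -> (A=5 B=7 C=1)
Step 3: pour(A -> B) -> (A=2 B=10 C=1)
Step 4: fill(A) -> (A=5 B=10 C=1)
Step 5: empty(B) -> (A=5 B=0 C=1)
Step 6: pour(C -> B) -> (A=5 B=1 C=0)
Step 7: pour(A -> B) -> (A=0 B=6 C=0)
Step 8: fill(B) -> (A=0 B=10 C=0)
Step 9: empty(B) -> (A=0 B=0 C=0)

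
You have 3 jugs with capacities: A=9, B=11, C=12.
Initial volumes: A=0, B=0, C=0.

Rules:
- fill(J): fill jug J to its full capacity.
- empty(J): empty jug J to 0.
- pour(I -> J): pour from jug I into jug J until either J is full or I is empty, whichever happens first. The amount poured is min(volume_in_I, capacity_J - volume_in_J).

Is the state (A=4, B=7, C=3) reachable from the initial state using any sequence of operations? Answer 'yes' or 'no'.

Answer: no

Derivation:
BFS explored all 680 reachable states.
Reachable set includes: (0,0,0), (0,0,1), (0,0,2), (0,0,3), (0,0,4), (0,0,5), (0,0,6), (0,0,7), (0,0,8), (0,0,9), (0,0,10), (0,0,11) ...
Target (A=4, B=7, C=3) not in reachable set → no.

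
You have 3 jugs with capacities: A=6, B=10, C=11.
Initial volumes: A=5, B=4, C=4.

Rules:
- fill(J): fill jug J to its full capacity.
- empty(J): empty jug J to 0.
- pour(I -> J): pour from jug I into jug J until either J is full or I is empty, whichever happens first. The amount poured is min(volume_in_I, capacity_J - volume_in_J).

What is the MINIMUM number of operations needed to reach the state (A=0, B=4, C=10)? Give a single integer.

Answer: 2

Derivation:
BFS from (A=5, B=4, C=4). One shortest path:
  1. fill(A) -> (A=6 B=4 C=4)
  2. pour(A -> C) -> (A=0 B=4 C=10)
Reached target in 2 moves.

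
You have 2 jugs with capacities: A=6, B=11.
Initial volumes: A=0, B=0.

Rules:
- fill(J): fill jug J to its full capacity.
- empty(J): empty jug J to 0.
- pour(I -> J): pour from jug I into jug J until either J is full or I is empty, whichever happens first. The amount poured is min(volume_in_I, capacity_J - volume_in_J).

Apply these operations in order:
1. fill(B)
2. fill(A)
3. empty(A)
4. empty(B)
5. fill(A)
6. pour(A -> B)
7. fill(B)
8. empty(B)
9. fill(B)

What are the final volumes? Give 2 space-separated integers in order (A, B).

Step 1: fill(B) -> (A=0 B=11)
Step 2: fill(A) -> (A=6 B=11)
Step 3: empty(A) -> (A=0 B=11)
Step 4: empty(B) -> (A=0 B=0)
Step 5: fill(A) -> (A=6 B=0)
Step 6: pour(A -> B) -> (A=0 B=6)
Step 7: fill(B) -> (A=0 B=11)
Step 8: empty(B) -> (A=0 B=0)
Step 9: fill(B) -> (A=0 B=11)

Answer: 0 11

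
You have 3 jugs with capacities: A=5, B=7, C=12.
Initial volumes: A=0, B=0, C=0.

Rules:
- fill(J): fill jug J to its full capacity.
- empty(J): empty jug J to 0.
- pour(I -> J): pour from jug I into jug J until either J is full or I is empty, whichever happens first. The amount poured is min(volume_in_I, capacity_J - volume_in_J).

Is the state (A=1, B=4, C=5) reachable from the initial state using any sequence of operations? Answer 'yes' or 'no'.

BFS explored all 360 reachable states.
Reachable set includes: (0,0,0), (0,0,1), (0,0,2), (0,0,3), (0,0,4), (0,0,5), (0,0,6), (0,0,7), (0,0,8), (0,0,9), (0,0,10), (0,0,11) ...
Target (A=1, B=4, C=5) not in reachable set → no.

Answer: no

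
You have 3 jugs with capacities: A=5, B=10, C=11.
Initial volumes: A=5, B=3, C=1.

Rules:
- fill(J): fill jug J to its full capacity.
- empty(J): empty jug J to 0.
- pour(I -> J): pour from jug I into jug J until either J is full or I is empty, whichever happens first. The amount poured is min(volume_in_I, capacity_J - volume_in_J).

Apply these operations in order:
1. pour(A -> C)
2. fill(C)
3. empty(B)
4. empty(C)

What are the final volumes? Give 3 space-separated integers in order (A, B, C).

Answer: 0 0 0

Derivation:
Step 1: pour(A -> C) -> (A=0 B=3 C=6)
Step 2: fill(C) -> (A=0 B=3 C=11)
Step 3: empty(B) -> (A=0 B=0 C=11)
Step 4: empty(C) -> (A=0 B=0 C=0)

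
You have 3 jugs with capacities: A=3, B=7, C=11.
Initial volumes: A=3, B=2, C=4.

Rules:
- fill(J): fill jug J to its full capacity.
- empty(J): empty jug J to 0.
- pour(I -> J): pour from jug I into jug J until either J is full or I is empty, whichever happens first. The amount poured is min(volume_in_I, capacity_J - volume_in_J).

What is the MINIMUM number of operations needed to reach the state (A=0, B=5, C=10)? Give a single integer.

BFS from (A=3, B=2, C=4). One shortest path:
  1. pour(A -> B) -> (A=0 B=5 C=4)
  2. fill(A) -> (A=3 B=5 C=4)
  3. pour(A -> C) -> (A=0 B=5 C=7)
  4. fill(A) -> (A=3 B=5 C=7)
  5. pour(A -> C) -> (A=0 B=5 C=10)
Reached target in 5 moves.

Answer: 5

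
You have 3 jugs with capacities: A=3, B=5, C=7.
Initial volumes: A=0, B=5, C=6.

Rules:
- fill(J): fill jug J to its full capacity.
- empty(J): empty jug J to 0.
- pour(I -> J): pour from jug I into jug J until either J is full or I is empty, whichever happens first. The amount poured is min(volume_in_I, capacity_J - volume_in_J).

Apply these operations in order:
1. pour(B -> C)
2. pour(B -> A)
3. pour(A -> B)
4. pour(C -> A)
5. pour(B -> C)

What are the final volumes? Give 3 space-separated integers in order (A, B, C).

Answer: 3 1 7

Derivation:
Step 1: pour(B -> C) -> (A=0 B=4 C=7)
Step 2: pour(B -> A) -> (A=3 B=1 C=7)
Step 3: pour(A -> B) -> (A=0 B=4 C=7)
Step 4: pour(C -> A) -> (A=3 B=4 C=4)
Step 5: pour(B -> C) -> (A=3 B=1 C=7)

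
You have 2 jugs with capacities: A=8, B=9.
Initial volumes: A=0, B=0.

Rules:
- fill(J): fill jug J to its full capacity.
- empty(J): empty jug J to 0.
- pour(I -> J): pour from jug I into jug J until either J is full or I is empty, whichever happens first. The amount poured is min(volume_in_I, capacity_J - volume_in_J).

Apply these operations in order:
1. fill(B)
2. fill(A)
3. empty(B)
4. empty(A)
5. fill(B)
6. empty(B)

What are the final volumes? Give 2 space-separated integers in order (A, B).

Answer: 0 0

Derivation:
Step 1: fill(B) -> (A=0 B=9)
Step 2: fill(A) -> (A=8 B=9)
Step 3: empty(B) -> (A=8 B=0)
Step 4: empty(A) -> (A=0 B=0)
Step 5: fill(B) -> (A=0 B=9)
Step 6: empty(B) -> (A=0 B=0)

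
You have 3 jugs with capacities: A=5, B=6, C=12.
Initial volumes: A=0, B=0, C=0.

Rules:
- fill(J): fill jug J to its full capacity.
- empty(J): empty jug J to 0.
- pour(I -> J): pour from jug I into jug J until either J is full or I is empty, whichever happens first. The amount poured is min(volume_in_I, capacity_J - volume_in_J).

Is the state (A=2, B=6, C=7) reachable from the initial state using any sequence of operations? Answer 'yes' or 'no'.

Answer: yes

Derivation:
BFS from (A=0, B=0, C=0):
  1. fill(A) -> (A=5 B=0 C=0)
  2. pour(A -> B) -> (A=0 B=5 C=0)
  3. fill(A) -> (A=5 B=5 C=0)
  4. pour(A -> C) -> (A=0 B=5 C=5)
  5. fill(A) -> (A=5 B=5 C=5)
  6. pour(A -> C) -> (A=0 B=5 C=10)
  7. pour(B -> C) -> (A=0 B=3 C=12)
  8. pour(C -> A) -> (A=5 B=3 C=7)
  9. pour(A -> B) -> (A=2 B=6 C=7)
Target reached → yes.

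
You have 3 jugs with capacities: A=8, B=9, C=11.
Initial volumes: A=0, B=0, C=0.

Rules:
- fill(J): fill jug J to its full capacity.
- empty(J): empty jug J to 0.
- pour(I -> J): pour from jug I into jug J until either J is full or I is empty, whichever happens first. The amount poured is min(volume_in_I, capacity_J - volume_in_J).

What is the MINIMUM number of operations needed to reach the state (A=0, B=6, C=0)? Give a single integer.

BFS from (A=0, B=0, C=0). One shortest path:
  1. fill(A) -> (A=8 B=0 C=0)
  2. fill(B) -> (A=8 B=9 C=0)
  3. pour(A -> C) -> (A=0 B=9 C=8)
  4. pour(B -> C) -> (A=0 B=6 C=11)
  5. empty(C) -> (A=0 B=6 C=0)
Reached target in 5 moves.

Answer: 5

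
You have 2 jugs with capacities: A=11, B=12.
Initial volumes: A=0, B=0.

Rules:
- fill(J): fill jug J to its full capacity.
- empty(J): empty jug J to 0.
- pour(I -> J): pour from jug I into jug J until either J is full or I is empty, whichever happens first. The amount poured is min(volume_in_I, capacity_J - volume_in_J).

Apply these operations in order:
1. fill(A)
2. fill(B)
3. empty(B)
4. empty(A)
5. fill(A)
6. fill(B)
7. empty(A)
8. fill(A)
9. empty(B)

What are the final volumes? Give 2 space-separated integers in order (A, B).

Answer: 11 0

Derivation:
Step 1: fill(A) -> (A=11 B=0)
Step 2: fill(B) -> (A=11 B=12)
Step 3: empty(B) -> (A=11 B=0)
Step 4: empty(A) -> (A=0 B=0)
Step 5: fill(A) -> (A=11 B=0)
Step 6: fill(B) -> (A=11 B=12)
Step 7: empty(A) -> (A=0 B=12)
Step 8: fill(A) -> (A=11 B=12)
Step 9: empty(B) -> (A=11 B=0)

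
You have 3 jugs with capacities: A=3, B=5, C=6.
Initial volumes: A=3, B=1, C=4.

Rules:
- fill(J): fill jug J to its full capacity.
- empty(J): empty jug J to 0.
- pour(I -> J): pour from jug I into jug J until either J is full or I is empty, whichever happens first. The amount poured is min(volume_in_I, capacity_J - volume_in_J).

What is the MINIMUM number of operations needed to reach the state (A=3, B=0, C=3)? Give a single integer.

Answer: 4

Derivation:
BFS from (A=3, B=1, C=4). One shortest path:
  1. empty(A) -> (A=0 B=1 C=4)
  2. empty(B) -> (A=0 B=0 C=4)
  3. fill(C) -> (A=0 B=0 C=6)
  4. pour(C -> A) -> (A=3 B=0 C=3)
Reached target in 4 moves.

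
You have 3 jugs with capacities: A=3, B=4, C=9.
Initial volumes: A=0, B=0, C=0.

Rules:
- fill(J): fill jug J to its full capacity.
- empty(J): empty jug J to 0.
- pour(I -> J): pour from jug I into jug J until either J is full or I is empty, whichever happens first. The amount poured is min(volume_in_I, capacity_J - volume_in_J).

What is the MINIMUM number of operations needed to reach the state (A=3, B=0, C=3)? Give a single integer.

Answer: 3

Derivation:
BFS from (A=0, B=0, C=0). One shortest path:
  1. fill(A) -> (A=3 B=0 C=0)
  2. pour(A -> C) -> (A=0 B=0 C=3)
  3. fill(A) -> (A=3 B=0 C=3)
Reached target in 3 moves.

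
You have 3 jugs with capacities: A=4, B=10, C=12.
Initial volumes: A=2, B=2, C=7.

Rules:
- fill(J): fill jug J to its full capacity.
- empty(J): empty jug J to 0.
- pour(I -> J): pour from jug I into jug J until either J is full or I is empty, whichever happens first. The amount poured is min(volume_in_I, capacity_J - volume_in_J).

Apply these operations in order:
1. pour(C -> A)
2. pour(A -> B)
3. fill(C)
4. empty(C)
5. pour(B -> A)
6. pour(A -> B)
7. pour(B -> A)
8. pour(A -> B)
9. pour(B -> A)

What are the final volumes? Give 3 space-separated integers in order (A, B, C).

Answer: 4 2 0

Derivation:
Step 1: pour(C -> A) -> (A=4 B=2 C=5)
Step 2: pour(A -> B) -> (A=0 B=6 C=5)
Step 3: fill(C) -> (A=0 B=6 C=12)
Step 4: empty(C) -> (A=0 B=6 C=0)
Step 5: pour(B -> A) -> (A=4 B=2 C=0)
Step 6: pour(A -> B) -> (A=0 B=6 C=0)
Step 7: pour(B -> A) -> (A=4 B=2 C=0)
Step 8: pour(A -> B) -> (A=0 B=6 C=0)
Step 9: pour(B -> A) -> (A=4 B=2 C=0)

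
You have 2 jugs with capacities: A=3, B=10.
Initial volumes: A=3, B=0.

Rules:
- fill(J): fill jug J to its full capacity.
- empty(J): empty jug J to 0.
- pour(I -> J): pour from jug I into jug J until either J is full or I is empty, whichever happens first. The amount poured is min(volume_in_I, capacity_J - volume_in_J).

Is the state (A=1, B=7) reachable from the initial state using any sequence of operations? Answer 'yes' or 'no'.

Answer: no

Derivation:
BFS explored all 26 reachable states.
Reachable set includes: (0,0), (0,1), (0,2), (0,3), (0,4), (0,5), (0,6), (0,7), (0,8), (0,9), (0,10), (1,0) ...
Target (A=1, B=7) not in reachable set → no.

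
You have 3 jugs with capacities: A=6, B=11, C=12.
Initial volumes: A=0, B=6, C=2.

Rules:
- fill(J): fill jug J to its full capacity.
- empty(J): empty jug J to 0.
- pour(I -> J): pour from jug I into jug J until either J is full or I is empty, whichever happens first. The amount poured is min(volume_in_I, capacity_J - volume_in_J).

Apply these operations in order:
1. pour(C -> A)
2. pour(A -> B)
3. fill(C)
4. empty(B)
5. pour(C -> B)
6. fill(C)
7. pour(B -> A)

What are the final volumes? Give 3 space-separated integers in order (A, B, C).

Answer: 6 5 12

Derivation:
Step 1: pour(C -> A) -> (A=2 B=6 C=0)
Step 2: pour(A -> B) -> (A=0 B=8 C=0)
Step 3: fill(C) -> (A=0 B=8 C=12)
Step 4: empty(B) -> (A=0 B=0 C=12)
Step 5: pour(C -> B) -> (A=0 B=11 C=1)
Step 6: fill(C) -> (A=0 B=11 C=12)
Step 7: pour(B -> A) -> (A=6 B=5 C=12)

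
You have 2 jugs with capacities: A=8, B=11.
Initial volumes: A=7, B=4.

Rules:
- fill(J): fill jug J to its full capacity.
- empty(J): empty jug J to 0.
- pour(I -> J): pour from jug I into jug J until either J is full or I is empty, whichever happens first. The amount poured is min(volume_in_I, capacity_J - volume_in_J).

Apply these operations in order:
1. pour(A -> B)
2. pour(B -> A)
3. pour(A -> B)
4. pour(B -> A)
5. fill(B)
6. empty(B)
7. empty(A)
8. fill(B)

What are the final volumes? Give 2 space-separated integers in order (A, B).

Answer: 0 11

Derivation:
Step 1: pour(A -> B) -> (A=0 B=11)
Step 2: pour(B -> A) -> (A=8 B=3)
Step 3: pour(A -> B) -> (A=0 B=11)
Step 4: pour(B -> A) -> (A=8 B=3)
Step 5: fill(B) -> (A=8 B=11)
Step 6: empty(B) -> (A=8 B=0)
Step 7: empty(A) -> (A=0 B=0)
Step 8: fill(B) -> (A=0 B=11)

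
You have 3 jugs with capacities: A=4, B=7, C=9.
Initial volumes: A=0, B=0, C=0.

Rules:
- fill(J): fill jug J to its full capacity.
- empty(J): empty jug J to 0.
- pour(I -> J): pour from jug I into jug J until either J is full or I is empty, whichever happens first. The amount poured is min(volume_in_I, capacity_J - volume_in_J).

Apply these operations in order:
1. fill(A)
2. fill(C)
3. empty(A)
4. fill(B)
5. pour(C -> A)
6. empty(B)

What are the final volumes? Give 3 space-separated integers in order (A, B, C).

Answer: 4 0 5

Derivation:
Step 1: fill(A) -> (A=4 B=0 C=0)
Step 2: fill(C) -> (A=4 B=0 C=9)
Step 3: empty(A) -> (A=0 B=0 C=9)
Step 4: fill(B) -> (A=0 B=7 C=9)
Step 5: pour(C -> A) -> (A=4 B=7 C=5)
Step 6: empty(B) -> (A=4 B=0 C=5)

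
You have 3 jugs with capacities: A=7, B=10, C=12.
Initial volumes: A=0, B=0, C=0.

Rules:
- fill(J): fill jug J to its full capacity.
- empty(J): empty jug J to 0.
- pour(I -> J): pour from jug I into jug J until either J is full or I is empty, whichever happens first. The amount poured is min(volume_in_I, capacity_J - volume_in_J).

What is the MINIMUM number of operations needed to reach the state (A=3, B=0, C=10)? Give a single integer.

Answer: 6

Derivation:
BFS from (A=0, B=0, C=0). One shortest path:
  1. fill(B) -> (A=0 B=10 C=0)
  2. pour(B -> A) -> (A=7 B=3 C=0)
  3. empty(A) -> (A=0 B=3 C=0)
  4. pour(B -> A) -> (A=3 B=0 C=0)
  5. fill(B) -> (A=3 B=10 C=0)
  6. pour(B -> C) -> (A=3 B=0 C=10)
Reached target in 6 moves.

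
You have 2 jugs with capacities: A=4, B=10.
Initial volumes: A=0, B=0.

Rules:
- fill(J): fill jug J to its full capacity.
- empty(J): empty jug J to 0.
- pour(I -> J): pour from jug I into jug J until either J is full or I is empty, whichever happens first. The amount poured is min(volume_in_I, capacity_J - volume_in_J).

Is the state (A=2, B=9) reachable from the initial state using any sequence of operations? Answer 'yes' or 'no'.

BFS explored all 14 reachable states.
Reachable set includes: (0,0), (0,2), (0,4), (0,6), (0,8), (0,10), (2,0), (2,10), (4,0), (4,2), (4,4), (4,6) ...
Target (A=2, B=9) not in reachable set → no.

Answer: no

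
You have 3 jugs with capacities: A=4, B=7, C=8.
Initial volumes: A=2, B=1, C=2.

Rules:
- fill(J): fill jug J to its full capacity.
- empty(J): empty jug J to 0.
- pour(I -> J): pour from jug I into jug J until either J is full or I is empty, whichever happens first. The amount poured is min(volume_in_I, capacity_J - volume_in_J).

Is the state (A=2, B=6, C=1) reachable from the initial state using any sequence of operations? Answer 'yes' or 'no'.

Answer: no

Derivation:
BFS explored all 235 reachable states.
Reachable set includes: (0,0,0), (0,0,1), (0,0,2), (0,0,3), (0,0,4), (0,0,5), (0,0,6), (0,0,7), (0,0,8), (0,1,0), (0,1,1), (0,1,2) ...
Target (A=2, B=6, C=1) not in reachable set → no.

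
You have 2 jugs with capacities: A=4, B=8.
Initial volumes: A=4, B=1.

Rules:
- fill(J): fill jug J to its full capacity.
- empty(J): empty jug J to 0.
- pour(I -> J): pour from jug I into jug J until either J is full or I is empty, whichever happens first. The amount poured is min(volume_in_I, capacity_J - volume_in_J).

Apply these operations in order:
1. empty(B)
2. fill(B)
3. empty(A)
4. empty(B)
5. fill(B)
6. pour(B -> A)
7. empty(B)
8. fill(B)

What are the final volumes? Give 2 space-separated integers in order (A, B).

Answer: 4 8

Derivation:
Step 1: empty(B) -> (A=4 B=0)
Step 2: fill(B) -> (A=4 B=8)
Step 3: empty(A) -> (A=0 B=8)
Step 4: empty(B) -> (A=0 B=0)
Step 5: fill(B) -> (A=0 B=8)
Step 6: pour(B -> A) -> (A=4 B=4)
Step 7: empty(B) -> (A=4 B=0)
Step 8: fill(B) -> (A=4 B=8)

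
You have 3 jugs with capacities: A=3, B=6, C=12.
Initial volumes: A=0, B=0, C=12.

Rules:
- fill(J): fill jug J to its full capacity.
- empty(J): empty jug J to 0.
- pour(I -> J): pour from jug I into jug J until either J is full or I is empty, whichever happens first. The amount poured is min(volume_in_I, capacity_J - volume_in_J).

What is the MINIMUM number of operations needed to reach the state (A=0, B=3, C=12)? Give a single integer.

BFS from (A=0, B=0, C=12). One shortest path:
  1. fill(A) -> (A=3 B=0 C=12)
  2. pour(A -> B) -> (A=0 B=3 C=12)
Reached target in 2 moves.

Answer: 2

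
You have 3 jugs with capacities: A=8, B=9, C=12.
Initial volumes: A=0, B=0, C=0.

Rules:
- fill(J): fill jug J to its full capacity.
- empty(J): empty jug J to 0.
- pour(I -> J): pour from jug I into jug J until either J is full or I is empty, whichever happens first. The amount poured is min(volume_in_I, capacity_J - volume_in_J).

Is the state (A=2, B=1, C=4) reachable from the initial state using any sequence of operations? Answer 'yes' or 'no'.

Answer: no

Derivation:
BFS explored all 554 reachable states.
Reachable set includes: (0,0,0), (0,0,1), (0,0,2), (0,0,3), (0,0,4), (0,0,5), (0,0,6), (0,0,7), (0,0,8), (0,0,9), (0,0,10), (0,0,11) ...
Target (A=2, B=1, C=4) not in reachable set → no.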